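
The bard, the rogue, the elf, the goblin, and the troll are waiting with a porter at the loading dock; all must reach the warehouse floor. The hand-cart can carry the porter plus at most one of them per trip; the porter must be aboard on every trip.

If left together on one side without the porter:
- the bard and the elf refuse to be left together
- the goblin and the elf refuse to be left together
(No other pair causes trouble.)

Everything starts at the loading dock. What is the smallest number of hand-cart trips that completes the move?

Counting alone: the porter can take at most 1 across per trip to the warehouse floor, so moving all 5 needs at least 5 loaded trips out, with a return between consecutive ones — at least 9 crossings.
The safety rule pushes this higher. Following every safe sequence of crossings, the most of the 5 that can be at the warehouse floor as the hand-cart arrives there on crossing 9 is 4 — never all 5.
So no plan with fewer than 11 crossings exists, and this one achieves 11:
1. Porter goes to the warehouse floor with the elf.
2. Porter goes back to the loading dock alone.
3. Porter goes to the warehouse floor with the bard.
4. Porter goes back to the loading dock with the elf.
5. Porter goes to the warehouse floor with the goblin.
6. Porter goes back to the loading dock alone.
7. Porter goes to the warehouse floor with the rogue.
8. Porter goes back to the loading dock alone.
9. Porter goes to the warehouse floor with the troll.
10. Porter goes back to the loading dock alone.
11. Porter goes to the warehouse floor with the elf.

11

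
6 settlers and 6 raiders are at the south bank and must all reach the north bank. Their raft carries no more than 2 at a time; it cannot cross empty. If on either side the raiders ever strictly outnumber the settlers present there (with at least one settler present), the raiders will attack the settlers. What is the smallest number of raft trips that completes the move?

Following every safe sequence of crossings from the start, the most of the 12 that can be at the north bank as the raft arrives there on crossings 1, 3, 5, 7, 9 is 2, 3, 4, 5, 6 respectively; the best ever achieved is 6 of 12.
From crossing 11 on, no configuration arises that was not already reachable earlier: only 15 distinct safe configurations (who is on which side, and where the raft is) can ever be reached, none of them has everyone across, and every continuation just revisits them. They are: 0 settlers + 0 raiders across (raft back at the start); 0 settlers + 1 raider across (raft there); 0 settlers + 1 raider across (raft back at the start); 0 settlers + 2 raiders across (raft there); 0 settlers + 2 raiders across (raft back at the start); 0 settlers + 3 raiders across (raft there); 0 settlers + 3 raiders across (raft back at the start); 0 settlers + 4 raiders across (raft there); 0 settlers + 4 raiders across (raft back at the start); 0 settlers + 5 raiders across (raft there); 0 settlers + 5 raiders across (raft back at the start); 0 settlers + 6 raiders across (raft there); 1 settler + 1 raider across (raft there); 1 settler + 1 raider across (raft back at the start); 2 settlers + 2 raiders across (raft there). So no valid plan exists.

impossible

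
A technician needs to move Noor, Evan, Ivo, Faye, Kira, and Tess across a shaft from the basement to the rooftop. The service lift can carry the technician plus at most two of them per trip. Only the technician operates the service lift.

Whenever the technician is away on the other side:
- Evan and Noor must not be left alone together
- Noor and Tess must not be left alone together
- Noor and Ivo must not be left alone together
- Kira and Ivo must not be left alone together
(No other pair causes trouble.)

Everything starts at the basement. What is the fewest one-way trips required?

Counting alone: the technician can take at most 2 across per trip to the rooftop, so moving all 6 needs at least 3 loaded trips out, with a return between consecutive ones — at least 5 crossings.
The safety rule pushes this higher. Following every safe sequence of crossings, the most of the 6 that can be at the rooftop as the service lift arrives there on crossing 5 is 5 — never all 6.
So no plan with fewer than 7 crossings exists, and this one achieves 7:
1. Technician goes to the rooftop with Ivo and Noor.
2. Technician goes back to the basement with Noor.
3. Technician goes to the rooftop with Evan and Noor.
4. Technician goes back to the basement with Noor.
5. Technician goes to the rooftop with Faye and Tess.
6. Technician goes back to the basement alone.
7. Technician goes to the rooftop with Kira and Noor.

7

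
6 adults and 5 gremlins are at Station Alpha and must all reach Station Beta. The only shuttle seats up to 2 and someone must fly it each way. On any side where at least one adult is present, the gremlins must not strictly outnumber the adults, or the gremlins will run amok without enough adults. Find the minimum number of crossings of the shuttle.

Counting alone: each trip to Station Beta takes at most 2 across and each return brings at least 1 back, so after t trips out (and t−1 returns) at most 2t − (t−1) of the 11 are across; that first reaches 11 at t = 10, so at least 19 crossings are needed.
The plan below uses exactly 19 crossings, so it is optimal:
1. 2 gremlins → Station Beta.  (Station Alpha: 6A 3G; Station Beta: 0A 2G)
2. 1 gremlin ← Station Alpha.  (Station Alpha: 6A 4G; Station Beta: 0A 1G)
3. 2 gremlins → Station Beta.  (Station Alpha: 6A 2G; Station Beta: 0A 3G)
4. 1 gremlin ← Station Alpha.  (Station Alpha: 6A 3G; Station Beta: 0A 2G)
5. 2 adults → Station Beta.  (Station Alpha: 4A 3G; Station Beta: 2A 2G)
6. 1 gremlin ← Station Alpha.  (Station Alpha: 4A 4G; Station Beta: 2A 1G)
7. 1 adult and 1 gremlin → Station Beta.  (Station Alpha: 3A 3G; Station Beta: 3A 2G)
8. 1 adult ← Station Alpha.  (Station Alpha: 4A 3G; Station Beta: 2A 2G)
9. 1 adult and 1 gremlin → Station Beta.  (Station Alpha: 3A 2G; Station Beta: 3A 3G)
10. 1 gremlin ← Station Alpha.  (Station Alpha: 3A 3G; Station Beta: 3A 2G)
11. 1 adult and 1 gremlin → Station Beta.  (Station Alpha: 2A 2G; Station Beta: 4A 3G)
12. 1 adult ← Station Alpha.  (Station Alpha: 3A 2G; Station Beta: 3A 3G)
13. 1 adult and 1 gremlin → Station Beta.  (Station Alpha: 2A 1G; Station Beta: 4A 4G)
14. 1 gremlin ← Station Alpha.  (Station Alpha: 2A 2G; Station Beta: 4A 3G)
15. 1 adult and 1 gremlin → Station Beta.  (Station Alpha: 1A 1G; Station Beta: 5A 4G)
16. 1 adult ← Station Alpha.  (Station Alpha: 2A 1G; Station Beta: 4A 4G)
17. 1 adult and 1 gremlin → Station Beta.  (Station Alpha: 1A 0G; Station Beta: 5A 5G)
18. 1 gremlin ← Station Alpha.  (Station Alpha: 1A 1G; Station Beta: 5A 4G)
19. 1 adult and 1 gremlin → Station Beta.  (Station Alpha: 0A 0G; Station Beta: 6A 5G)

19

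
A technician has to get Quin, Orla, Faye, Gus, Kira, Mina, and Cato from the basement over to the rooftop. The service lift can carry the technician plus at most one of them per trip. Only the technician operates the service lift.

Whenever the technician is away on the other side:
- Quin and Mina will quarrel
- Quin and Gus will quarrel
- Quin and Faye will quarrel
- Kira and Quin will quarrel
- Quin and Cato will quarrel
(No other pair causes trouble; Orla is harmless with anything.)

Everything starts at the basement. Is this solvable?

Following every safe sequence of crossings from the start, the most of the 7 that can be at the rooftop as the service lift arrives there on crossings 1, 3, 5 is 1, 2, 3 respectively; the best ever achieved is 3 of 7.
From crossing 7 on, no configuration arises that was not already reachable earlier: only 26 distinct safe configurations (who is on which side, and where the service lift is) can ever be reached, none of them has everyone across, and every continuation just revisits them. So no valid plan exists.

No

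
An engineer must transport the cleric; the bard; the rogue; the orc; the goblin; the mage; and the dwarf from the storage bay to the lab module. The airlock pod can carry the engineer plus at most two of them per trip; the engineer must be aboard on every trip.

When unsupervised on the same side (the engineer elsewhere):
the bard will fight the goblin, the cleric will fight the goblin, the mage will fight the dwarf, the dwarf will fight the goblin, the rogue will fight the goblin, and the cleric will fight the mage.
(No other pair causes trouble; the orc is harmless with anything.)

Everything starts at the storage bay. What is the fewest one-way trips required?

Counting alone: the engineer can take at most 2 across per trip to the lab module, so moving all 7 needs at least 4 loaded trips out, with a return between consecutive ones — at least 7 crossings.
The safety rule pushes this higher. Following every safe sequence of crossings, the most of the 7 that can be at the lab module as the airlock pod arrives there on crossing 7 is 6 — never all 7.
So no plan with fewer than 9 crossings exists, and this one achieves 9:
1. Engineer goes to the lab module with the goblin and the mage.  [the storage bay: the bard, the cleric, the dwarf, the orc, the rogue | the lab module: the goblin, the mage]
2. Engineer goes back to the storage bay alone.  [the storage bay: the bard, the cleric, the dwarf, the orc, the rogue | the lab module: the goblin, the mage]
3. Engineer goes to the lab module with the orc.  [the storage bay: the bard, the cleric, the dwarf, the rogue | the lab module: the goblin, the mage, the orc]
4. Engineer goes back to the storage bay alone.  [the storage bay: the bard, the cleric, the dwarf, the rogue | the lab module: the goblin, the mage, the orc]
5. Engineer goes to the lab module with the bard and the cleric.  [the storage bay: the dwarf, the rogue | the lab module: the bard, the cleric, the goblin, the mage, the orc]
6. Engineer goes back to the storage bay with the goblin and the mage.  [the storage bay: the dwarf, the goblin, the mage, the rogue | the lab module: the bard, the cleric, the orc]
7. Engineer goes to the lab module with the dwarf and the rogue.  [the storage bay: the goblin, the mage | the lab module: the bard, the cleric, the dwarf, the orc, the rogue]
8. Engineer goes back to the storage bay alone.  [the storage bay: the goblin, the mage | the lab module: the bard, the cleric, the dwarf, the orc, the rogue]
9. Engineer goes to the lab module with the goblin and the mage.  [the storage bay: — | the lab module: the bard, the cleric, the dwarf, the goblin, the mage, the orc, the rogue]

9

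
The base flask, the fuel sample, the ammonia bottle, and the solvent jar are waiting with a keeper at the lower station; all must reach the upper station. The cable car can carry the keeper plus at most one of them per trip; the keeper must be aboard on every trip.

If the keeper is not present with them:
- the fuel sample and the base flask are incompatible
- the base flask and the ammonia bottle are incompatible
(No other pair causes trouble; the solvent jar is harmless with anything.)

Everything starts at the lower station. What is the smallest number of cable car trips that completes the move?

9

Counting alone: the keeper can take at most 1 across per trip to the upper station, so moving all 4 needs at least 4 loaded trips out, with a return between consecutive ones — at least 7 crossings.
The safety rule pushes this higher. Following every safe sequence of crossings, the most of the 4 that can be at the upper station as the cable car arrives there on crossing 7 is 3 — never all 4.
So no plan with fewer than 9 crossings exists, and this one achieves 9:
1. Keeper goes to the upper station with the base flask.  [the lower station: the ammonia bottle, the fuel sample, the solvent jar | the upper station: the base flask]
2. Keeper goes back to the lower station alone.  [the lower station: the ammonia bottle, the fuel sample, the solvent jar | the upper station: the base flask]
3. Keeper goes to the upper station with the fuel sample.  [the lower station: the ammonia bottle, the solvent jar | the upper station: the base flask, the fuel sample]
4. Keeper goes back to the lower station with the base flask.  [the lower station: the ammonia bottle, the base flask, the solvent jar | the upper station: the fuel sample]
5. Keeper goes to the upper station with the ammonia bottle.  [the lower station: the base flask, the solvent jar | the upper station: the ammonia bottle, the fuel sample]
6. Keeper goes back to the lower station alone.  [the lower station: the base flask, the solvent jar | the upper station: the ammonia bottle, the fuel sample]
7. Keeper goes to the upper station with the solvent jar.  [the lower station: the base flask | the upper station: the ammonia bottle, the fuel sample, the solvent jar]
8. Keeper goes back to the lower station alone.  [the lower station: the base flask | the upper station: the ammonia bottle, the fuel sample, the solvent jar]
9. Keeper goes to the upper station with the base flask.  [the lower station: — | the upper station: the ammonia bottle, the base flask, the fuel sample, the solvent jar]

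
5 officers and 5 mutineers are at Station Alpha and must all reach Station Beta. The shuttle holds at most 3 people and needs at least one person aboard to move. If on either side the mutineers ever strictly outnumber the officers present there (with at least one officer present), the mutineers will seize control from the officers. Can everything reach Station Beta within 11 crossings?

Yes — this plan uses 11 crossings (≤ 11):
1. 2 mutineers → Station Beta.  (Station Alpha: 5O 3M; Station Beta: 0O 2M)
2. 1 mutineer ← Station Alpha.  (Station Alpha: 5O 4M; Station Beta: 0O 1M)
3. 3 mutineers → Station Beta.  (Station Alpha: 5O 1M; Station Beta: 0O 4M)
4. 1 mutineer ← Station Alpha.  (Station Alpha: 5O 2M; Station Beta: 0O 3M)
5. 3 officers → Station Beta.  (Station Alpha: 2O 2M; Station Beta: 3O 3M)
6. 1 officer and 1 mutineer ← Station Alpha.  (Station Alpha: 3O 3M; Station Beta: 2O 2M)
7. 3 officers → Station Beta.  (Station Alpha: 0O 3M; Station Beta: 5O 2M)
8. 1 mutineer ← Station Alpha.  (Station Alpha: 0O 4M; Station Beta: 5O 1M)
9. 2 mutineers → Station Beta.  (Station Alpha: 0O 2M; Station Beta: 5O 3M)
10. 1 mutineer ← Station Alpha.  (Station Alpha: 0O 3M; Station Beta: 5O 2M)
11. 3 mutineers → Station Beta.  (Station Alpha: 0O 0M; Station Beta: 5O 5M)

Yes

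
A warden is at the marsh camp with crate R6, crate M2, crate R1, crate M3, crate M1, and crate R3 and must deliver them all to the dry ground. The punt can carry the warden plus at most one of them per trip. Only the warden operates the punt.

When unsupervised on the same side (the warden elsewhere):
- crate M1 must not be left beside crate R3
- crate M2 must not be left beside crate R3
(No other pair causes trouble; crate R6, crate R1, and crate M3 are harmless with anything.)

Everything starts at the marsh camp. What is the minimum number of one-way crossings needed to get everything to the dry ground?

13

Counting alone: the warden can take at most 1 across per trip to the dry ground, so moving all 6 needs at least 6 loaded trips out, with a return between consecutive ones — at least 11 crossings.
The safety rule pushes this higher. Following every safe sequence of crossings, the most of the 6 that can be at the dry ground as the punt arrives there on crossing 11 is 5 — never all 6.
So no plan with fewer than 13 crossings exists, and this one achieves 13:
1. Warden goes to the dry ground with crate R3.
2. Warden goes back to the marsh camp alone.
3. Warden goes to the dry ground with crate R6.
4. Warden goes back to the marsh camp alone.
5. Warden goes to the dry ground with crate M2.
6. Warden goes back to the marsh camp with crate R3.
7. Warden goes to the dry ground with crate M1.
8. Warden goes back to the marsh camp alone.
9. Warden goes to the dry ground with crate R1.
10. Warden goes back to the marsh camp alone.
11. Warden goes to the dry ground with crate M3.
12. Warden goes back to the marsh camp alone.
13. Warden goes to the dry ground with crate R3.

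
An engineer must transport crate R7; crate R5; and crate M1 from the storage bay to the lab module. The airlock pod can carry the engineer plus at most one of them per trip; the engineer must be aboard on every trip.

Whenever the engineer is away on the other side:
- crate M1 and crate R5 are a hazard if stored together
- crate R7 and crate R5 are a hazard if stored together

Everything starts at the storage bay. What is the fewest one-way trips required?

7

Counting alone: the engineer can take at most 1 across per trip to the lab module, so moving all 3 needs at least 3 loaded trips out, with a return between consecutive ones — at least 5 crossings.
The safety rule pushes this higher. Following every safe sequence of crossings, the most of the 3 that can be at the lab module as the airlock pod arrives there on crossing 5 is 2 — never all 3.
So no plan with fewer than 7 crossings exists, and this one achieves 7:
1. Engineer goes to the lab module with crate R5.  [the storage bay: crate M1, crate R7 | the lab module: crate R5]
2. Engineer goes back to the storage bay alone.  [the storage bay: crate M1, crate R7 | the lab module: crate R5]
3. Engineer goes to the lab module with crate R7.  [the storage bay: crate M1 | the lab module: crate R5, crate R7]
4. Engineer goes back to the storage bay with crate R5.  [the storage bay: crate M1, crate R5 | the lab module: crate R7]
5. Engineer goes to the lab module with crate M1.  [the storage bay: crate R5 | the lab module: crate M1, crate R7]
6. Engineer goes back to the storage bay alone.  [the storage bay: crate R5 | the lab module: crate M1, crate R7]
7. Engineer goes to the lab module with crate R5.  [the storage bay: — | the lab module: crate M1, crate R5, crate R7]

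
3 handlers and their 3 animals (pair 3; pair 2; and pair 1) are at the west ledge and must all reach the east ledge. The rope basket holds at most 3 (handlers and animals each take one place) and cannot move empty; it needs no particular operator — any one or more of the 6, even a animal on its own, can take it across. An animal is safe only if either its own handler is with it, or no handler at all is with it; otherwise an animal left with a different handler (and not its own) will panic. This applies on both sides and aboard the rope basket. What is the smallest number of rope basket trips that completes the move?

5

Counting alone: each trip to the east ledge takes at most 3 across and each return brings at least 1 back, so after t trips out (and t−1 returns) at most 3t − (t−1) of the 6 are across; that first reaches 6 at t = 3, so at least 5 crossings are needed.
The plan below uses exactly 5 crossings, so it is optimal:
1. animal 3 and handler 3 cross → the east ledge.
2. handler 3 crosses ← the west ledge.
3. handler 1, handler 2, and handler 3 cross → the east ledge.
4. animal 3 crosses ← the west ledge.
5. animal 1, animal 2, and animal 3 cross → the east ledge.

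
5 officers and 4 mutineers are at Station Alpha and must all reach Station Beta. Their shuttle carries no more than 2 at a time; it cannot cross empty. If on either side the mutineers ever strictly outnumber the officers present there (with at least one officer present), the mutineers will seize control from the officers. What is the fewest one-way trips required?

Counting alone: each trip to Station Beta takes at most 2 across and each return brings at least 1 back, so after t trips out (and t−1 returns) at most 2t − (t−1) of the 9 are across; that first reaches 9 at t = 8, so at least 15 crossings are needed.
The plan below uses exactly 15 crossings, so it is optimal:
1. 2 mutineers → Station Beta.  (Station Alpha: 5O 2M; Station Beta: 0O 2M)
2. 1 mutineer ← Station Alpha.  (Station Alpha: 5O 3M; Station Beta: 0O 1M)
3. 2 mutineers → Station Beta.  (Station Alpha: 5O 1M; Station Beta: 0O 3M)
4. 1 mutineer ← Station Alpha.  (Station Alpha: 5O 2M; Station Beta: 0O 2M)
5. 2 officers → Station Beta.  (Station Alpha: 3O 2M; Station Beta: 2O 2M)
6. 1 mutineer ← Station Alpha.  (Station Alpha: 3O 3M; Station Beta: 2O 1M)
7. 1 officer and 1 mutineer → Station Beta.  (Station Alpha: 2O 2M; Station Beta: 3O 2M)
8. 1 officer ← Station Alpha.  (Station Alpha: 3O 2M; Station Beta: 2O 2M)
9. 1 officer and 1 mutineer → Station Beta.  (Station Alpha: 2O 1M; Station Beta: 3O 3M)
10. 1 mutineer ← Station Alpha.  (Station Alpha: 2O 2M; Station Beta: 3O 2M)
11. 1 officer and 1 mutineer → Station Beta.  (Station Alpha: 1O 1M; Station Beta: 4O 3M)
12. 1 officer ← Station Alpha.  (Station Alpha: 2O 1M; Station Beta: 3O 3M)
13. 1 officer and 1 mutineer → Station Beta.  (Station Alpha: 1O 0M; Station Beta: 4O 4M)
14. 1 mutineer ← Station Alpha.  (Station Alpha: 1O 1M; Station Beta: 4O 3M)
15. 1 officer and 1 mutineer → Station Beta.  (Station Alpha: 0O 0M; Station Beta: 5O 4M)

15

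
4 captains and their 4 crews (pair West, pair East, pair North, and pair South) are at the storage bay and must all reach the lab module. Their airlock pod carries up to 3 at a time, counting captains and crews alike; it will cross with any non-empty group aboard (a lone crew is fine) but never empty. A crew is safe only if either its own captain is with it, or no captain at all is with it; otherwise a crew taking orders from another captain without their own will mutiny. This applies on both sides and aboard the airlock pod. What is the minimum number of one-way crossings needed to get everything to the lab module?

Counting alone: each trip to the lab module takes at most 3 across and each return brings at least 1 back, so after t trips out (and t−1 returns) at most 3t − (t−1) of the 8 are across; that first reaches 8 at t = 4, so at least 7 crossings are needed.
The safety rule pushes this higher. Following every safe sequence of crossings, the most of the 8 that can be at the lab module as the airlock pod arrives there on crossing 7 is 7 — never all 8.
So no plan with fewer than 9 crossings exists, and this one achieves 9:
1. captain West and crew West cross → the lab module.
2. captain West crosses ← the storage bay.
3. captain East, captain West, and crew East cross → the lab module.
4. captain West and crew West cross ← the storage bay.
5. captain North, captain South, and captain West cross → the lab module.
6. crew East crosses ← the storage bay.
7. crew East and crew West cross → the lab module.
8. crew West crosses ← the storage bay.
9. crew North, crew South, and crew West cross → the lab module.

9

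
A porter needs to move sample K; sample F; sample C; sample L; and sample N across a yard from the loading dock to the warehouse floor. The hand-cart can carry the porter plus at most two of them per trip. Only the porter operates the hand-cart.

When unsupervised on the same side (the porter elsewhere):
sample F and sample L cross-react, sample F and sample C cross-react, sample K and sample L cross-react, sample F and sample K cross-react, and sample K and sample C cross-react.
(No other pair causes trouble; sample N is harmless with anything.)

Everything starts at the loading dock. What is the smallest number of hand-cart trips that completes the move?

Counting alone: the porter can take at most 2 across per trip to the warehouse floor, so moving all 5 needs at least 3 loaded trips out, with a return between consecutive ones — at least 5 crossings.
The safety rule pushes this higher. Following every safe sequence of crossings, the most of the 5 that can be at the warehouse floor as the hand-cart arrives there on crossing 5 is 4 — never all 5.
So no plan with fewer than 7 crossings exists, and this one achieves 7:
1. Porter goes to the warehouse floor with sample F and sample K.
2. Porter goes back to the loading dock with sample K.
3. Porter goes to the warehouse floor with sample K and sample N.
4. Porter goes back to the loading dock with sample K.
5. Porter goes to the warehouse floor with sample C and sample L.
6. Porter goes back to the loading dock with sample F.
7. Porter goes to the warehouse floor with sample F and sample K.

7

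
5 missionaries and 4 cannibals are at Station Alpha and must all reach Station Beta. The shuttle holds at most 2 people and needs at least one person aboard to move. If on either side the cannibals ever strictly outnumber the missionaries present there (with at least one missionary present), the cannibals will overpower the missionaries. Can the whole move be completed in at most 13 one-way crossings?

Counting alone: each trip to Station Beta takes at most 2 across and each return brings at least 1 back, so after t trips out (and t−1 returns) at most 2t − (t−1) of the 9 are across; that first reaches 9 at t = 8, so at least 15 crossings are needed.
Since 13 < 15, 13 crossings cannot be enough. (The shortest complete plan in fact takes 15:)
1. 2 cannibals → Station Beta.  (Station Alpha: 5M 2C; Station Beta: 0M 2C)
2. 1 cannibal ← Station Alpha.  (Station Alpha: 5M 3C; Station Beta: 0M 1C)
3. 2 cannibals → Station Beta.  (Station Alpha: 5M 1C; Station Beta: 0M 3C)
4. 1 cannibal ← Station Alpha.  (Station Alpha: 5M 2C; Station Beta: 0M 2C)
5. 2 missionaries → Station Beta.  (Station Alpha: 3M 2C; Station Beta: 2M 2C)
6. 1 cannibal ← Station Alpha.  (Station Alpha: 3M 3C; Station Beta: 2M 1C)
7. 1 missionary and 1 cannibal → Station Beta.  (Station Alpha: 2M 2C; Station Beta: 3M 2C)
8. 1 missionary ← Station Alpha.  (Station Alpha: 3M 2C; Station Beta: 2M 2C)
9. 1 missionary and 1 cannibal → Station Beta.  (Station Alpha: 2M 1C; Station Beta: 3M 3C)
10. 1 cannibal ← Station Alpha.  (Station Alpha: 2M 2C; Station Beta: 3M 2C)
11. 1 missionary and 1 cannibal → Station Beta.  (Station Alpha: 1M 1C; Station Beta: 4M 3C)
12. 1 missionary ← Station Alpha.  (Station Alpha: 2M 1C; Station Beta: 3M 3C)
13. 1 missionary and 1 cannibal → Station Beta.  (Station Alpha: 1M 0C; Station Beta: 4M 4C)
14. 1 cannibal ← Station Alpha.  (Station Alpha: 1M 1C; Station Beta: 4M 3C)
15. 1 missionary and 1 cannibal → Station Beta.  (Station Alpha: 0M 0C; Station Beta: 5M 4C)

No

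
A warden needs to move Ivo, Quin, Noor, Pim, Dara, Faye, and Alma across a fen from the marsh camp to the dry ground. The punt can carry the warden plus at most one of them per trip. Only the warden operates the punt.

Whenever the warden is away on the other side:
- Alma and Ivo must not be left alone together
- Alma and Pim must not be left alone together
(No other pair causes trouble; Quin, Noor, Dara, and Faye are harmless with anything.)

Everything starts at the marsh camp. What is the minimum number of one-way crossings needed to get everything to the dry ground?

15

Counting alone: the warden can take at most 1 across per trip to the dry ground, so moving all 7 needs at least 7 loaded trips out, with a return between consecutive ones — at least 13 crossings.
The safety rule pushes this higher. Following every safe sequence of crossings, the most of the 7 that can be at the dry ground as the punt arrives there on crossing 13 is 6 — never all 7.
So no plan with fewer than 15 crossings exists, and this one achieves 15:
1. Warden goes to the dry ground with Alma.
2. Warden goes back to the marsh camp alone.
3. Warden goes to the dry ground with Ivo.
4. Warden goes back to the marsh camp with Alma.
5. Warden goes to the dry ground with Pim.
6. Warden goes back to the marsh camp alone.
7. Warden goes to the dry ground with Quin.
8. Warden goes back to the marsh camp alone.
9. Warden goes to the dry ground with Noor.
10. Warden goes back to the marsh camp alone.
11. Warden goes to the dry ground with Dara.
12. Warden goes back to the marsh camp alone.
13. Warden goes to the dry ground with Faye.
14. Warden goes back to the marsh camp alone.
15. Warden goes to the dry ground with Alma.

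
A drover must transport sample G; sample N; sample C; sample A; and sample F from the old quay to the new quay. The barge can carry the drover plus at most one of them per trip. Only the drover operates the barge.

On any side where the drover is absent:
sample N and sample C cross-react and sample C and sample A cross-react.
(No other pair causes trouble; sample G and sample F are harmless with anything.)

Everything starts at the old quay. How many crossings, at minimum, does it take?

Counting alone: the drover can take at most 1 across per trip to the new quay, so moving all 5 needs at least 5 loaded trips out, with a return between consecutive ones — at least 9 crossings.
The safety rule pushes this higher. Following every safe sequence of crossings, the most of the 5 that can be at the new quay as the barge arrives there on crossing 9 is 4 — never all 5.
So no plan with fewer than 11 crossings exists, and this one achieves 11:
1. Drover goes to the new quay with sample C.
2. Drover goes back to the old quay alone.
3. Drover goes to the new quay with sample G.
4. Drover goes back to the old quay alone.
5. Drover goes to the new quay with sample N.
6. Drover goes back to the old quay with sample C.
7. Drover goes to the new quay with sample A.
8. Drover goes back to the old quay alone.
9. Drover goes to the new quay with sample F.
10. Drover goes back to the old quay alone.
11. Drover goes to the new quay with sample C.

11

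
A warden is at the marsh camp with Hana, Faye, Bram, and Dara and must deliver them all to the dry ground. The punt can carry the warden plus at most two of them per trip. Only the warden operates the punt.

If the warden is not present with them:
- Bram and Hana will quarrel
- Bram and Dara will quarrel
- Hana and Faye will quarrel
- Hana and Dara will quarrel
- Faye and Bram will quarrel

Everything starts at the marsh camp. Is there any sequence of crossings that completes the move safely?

1. Warden goes to the dry ground with Bram and Hana.
2. Warden goes back to the marsh camp with Hana.
3. Warden goes to the dry ground with Dara and Faye.
4. Warden goes back to the marsh camp with Bram.
5. Warden goes to the dry ground with Bram and Hana.

Yes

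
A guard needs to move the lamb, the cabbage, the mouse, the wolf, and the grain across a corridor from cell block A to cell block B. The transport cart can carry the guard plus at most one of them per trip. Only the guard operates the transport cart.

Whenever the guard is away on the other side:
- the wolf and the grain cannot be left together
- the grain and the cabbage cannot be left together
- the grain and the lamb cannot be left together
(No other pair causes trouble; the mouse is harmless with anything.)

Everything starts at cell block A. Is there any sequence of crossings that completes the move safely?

No

Following every safe sequence of crossings from the start, the most of the 5 that can be at cell block B as the transport cart arrives there on crossings 1, 3, 5 is 1, 2, 3 respectively; the best ever achieved is 3 of 5.
From crossing 7 on, no configuration arises that was not already reachable earlier: only 18 distinct safe configurations (who is on which side, and where the transport cart is) can ever be reached, none of them has everyone across, and every continuation just revisits them. So no valid plan exists.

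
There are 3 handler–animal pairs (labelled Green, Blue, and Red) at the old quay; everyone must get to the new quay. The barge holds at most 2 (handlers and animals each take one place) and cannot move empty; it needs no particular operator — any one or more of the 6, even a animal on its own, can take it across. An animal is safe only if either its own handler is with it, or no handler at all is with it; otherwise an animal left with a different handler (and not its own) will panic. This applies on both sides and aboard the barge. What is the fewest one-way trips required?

Counting alone: each trip to the new quay takes at most 2 across and each return brings at least 1 back, so after t trips out (and t−1 returns) at most 2t − (t−1) of the 6 are across; that first reaches 6 at t = 5, so at least 9 crossings are needed.
The safety rule pushes this higher. Following every safe sequence of crossings, the most of the 6 that can be at the new quay as the barge arrives there on crossing 9 is 5 — never all 6.
So no plan with fewer than 11 crossings exists, and this one achieves 11:
1. animal Green and handler Green cross → the new quay.
2. handler Green crosses ← the old quay.
3. animal Blue and animal Red cross → the new quay.
4. animal Green crosses ← the old quay.
5. handler Blue and handler Red cross → the new quay.
6. animal Blue and handler Blue cross ← the old quay.
7. handler Blue and handler Green cross → the new quay.
8. animal Red crosses ← the old quay.
9. animal Blue and animal Green cross → the new quay.
10. handler Red crosses ← the old quay.
11. animal Red and handler Red cross → the new quay.

11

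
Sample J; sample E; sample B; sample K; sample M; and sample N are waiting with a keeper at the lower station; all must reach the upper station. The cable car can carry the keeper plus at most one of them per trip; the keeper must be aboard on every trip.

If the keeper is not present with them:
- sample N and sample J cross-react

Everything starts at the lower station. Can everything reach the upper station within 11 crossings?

Yes — this plan uses 11 crossings (≤ 11):
1. Keeper goes to the upper station with sample J.  [the lower station: sample B, sample E, sample K, sample M, sample N | the upper station: sample J]
2. Keeper goes back to the lower station alone.  [the lower station: sample B, sample E, sample K, sample M, sample N | the upper station: sample J]
3. Keeper goes to the upper station with sample E.  [the lower station: sample B, sample K, sample M, sample N | the upper station: sample E, sample J]
4. Keeper goes back to the lower station alone.  [the lower station: sample B, sample K, sample M, sample N | the upper station: sample E, sample J]
5. Keeper goes to the upper station with sample B.  [the lower station: sample K, sample M, sample N | the upper station: sample B, sample E, sample J]
6. Keeper goes back to the lower station alone.  [the lower station: sample K, sample M, sample N | the upper station: sample B, sample E, sample J]
7. Keeper goes to the upper station with sample K.  [the lower station: sample M, sample N | the upper station: sample B, sample E, sample J, sample K]
8. Keeper goes back to the lower station alone.  [the lower station: sample M, sample N | the upper station: sample B, sample E, sample J, sample K]
9. Keeper goes to the upper station with sample M.  [the lower station: sample N | the upper station: sample B, sample E, sample J, sample K, sample M]
10. Keeper goes back to the lower station alone.  [the lower station: sample N | the upper station: sample B, sample E, sample J, sample K, sample M]
11. Keeper goes to the upper station with sample N.  [the lower station: — | the upper station: sample B, sample E, sample J, sample K, sample M, sample N]

Yes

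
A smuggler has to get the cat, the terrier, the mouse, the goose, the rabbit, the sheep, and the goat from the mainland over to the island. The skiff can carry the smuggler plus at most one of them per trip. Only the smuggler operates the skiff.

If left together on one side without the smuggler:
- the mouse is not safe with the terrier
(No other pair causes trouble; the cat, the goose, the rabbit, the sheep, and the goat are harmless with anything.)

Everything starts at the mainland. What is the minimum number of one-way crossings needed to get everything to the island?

13

Counting alone: the smuggler can take at most 1 across per trip to the island, so moving all 7 needs at least 7 loaded trips out, with a return between consecutive ones — at least 13 crossings.
The plan below uses exactly 13 crossings, so it is optimal:
1. Smuggler goes to the island with the terrier.  [the mainland: the cat, the goat, the goose, the mouse, the rabbit, the sheep | the island: the terrier]
2. Smuggler goes back to the mainland alone.  [the mainland: the cat, the goat, the goose, the mouse, the rabbit, the sheep | the island: the terrier]
3. Smuggler goes to the island with the cat.  [the mainland: the goat, the goose, the mouse, the rabbit, the sheep | the island: the cat, the terrier]
4. Smuggler goes back to the mainland alone.  [the mainland: the goat, the goose, the mouse, the rabbit, the sheep | the island: the cat, the terrier]
5. Smuggler goes to the island with the goose.  [the mainland: the goat, the mouse, the rabbit, the sheep | the island: the cat, the goose, the terrier]
6. Smuggler goes back to the mainland alone.  [the mainland: the goat, the mouse, the rabbit, the sheep | the island: the cat, the goose, the terrier]
7. Smuggler goes to the island with the rabbit.  [the mainland: the goat, the mouse, the sheep | the island: the cat, the goose, the rabbit, the terrier]
8. Smuggler goes back to the mainland alone.  [the mainland: the goat, the mouse, the sheep | the island: the cat, the goose, the rabbit, the terrier]
9. Smuggler goes to the island with the sheep.  [the mainland: the goat, the mouse | the island: the cat, the goose, the rabbit, the sheep, the terrier]
10. Smuggler goes back to the mainland alone.  [the mainland: the goat, the mouse | the island: the cat, the goose, the rabbit, the sheep, the terrier]
11. Smuggler goes to the island with the goat.  [the mainland: the mouse | the island: the cat, the goat, the goose, the rabbit, the sheep, the terrier]
12. Smuggler goes back to the mainland alone.  [the mainland: the mouse | the island: the cat, the goat, the goose, the rabbit, the sheep, the terrier]
13. Smuggler goes to the island with the mouse.  [the mainland: — | the island: the cat, the goat, the goose, the mouse, the rabbit, the sheep, the terrier]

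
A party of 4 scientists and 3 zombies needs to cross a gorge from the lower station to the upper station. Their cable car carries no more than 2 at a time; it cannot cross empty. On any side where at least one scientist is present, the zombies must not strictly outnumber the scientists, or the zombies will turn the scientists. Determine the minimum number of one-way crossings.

11

Counting alone: each trip to the upper station takes at most 2 across and each return brings at least 1 back, so after t trips out (and t−1 returns) at most 2t − (t−1) of the 7 are across; that first reaches 7 at t = 6, so at least 11 crossings are needed.
The plan below uses exactly 11 crossings, so it is optimal:
1. 2 zombies → the upper station.  (the lower station: 4S 1Z; the upper station: 0S 2Z)
2. 1 zombie ← the lower station.  (the lower station: 4S 2Z; the upper station: 0S 1Z)
3. 2 zombies → the upper station.  (the lower station: 4S 0Z; the upper station: 0S 3Z)
4. 1 zombie ← the lower station.  (the lower station: 4S 1Z; the upper station: 0S 2Z)
5. 2 scientists → the upper station.  (the lower station: 2S 1Z; the upper station: 2S 2Z)
6. 1 zombie ← the lower station.  (the lower station: 2S 2Z; the upper station: 2S 1Z)
7. 1 scientist and 1 zombie → the upper station.  (the lower station: 1S 1Z; the upper station: 3S 2Z)
8. 1 scientist ← the lower station.  (the lower station: 2S 1Z; the upper station: 2S 2Z)
9. 1 scientist and 1 zombie → the upper station.  (the lower station: 1S 0Z; the upper station: 3S 3Z)
10. 1 zombie ← the lower station.  (the lower station: 1S 1Z; the upper station: 3S 2Z)
11. 1 scientist and 1 zombie → the upper station.  (the lower station: 0S 0Z; the upper station: 4S 3Z)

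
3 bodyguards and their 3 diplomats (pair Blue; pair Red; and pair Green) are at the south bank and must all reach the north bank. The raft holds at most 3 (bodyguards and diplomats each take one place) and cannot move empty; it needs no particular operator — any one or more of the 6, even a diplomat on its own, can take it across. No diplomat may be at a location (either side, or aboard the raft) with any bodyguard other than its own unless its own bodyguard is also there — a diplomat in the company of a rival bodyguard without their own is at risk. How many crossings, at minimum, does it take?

5

Counting alone: each trip to the north bank takes at most 3 across and each return brings at least 1 back, so after t trips out (and t−1 returns) at most 3t − (t−1) of the 6 are across; that first reaches 6 at t = 3, so at least 5 crossings are needed.
The plan below uses exactly 5 crossings, so it is optimal:
1. bodyguard Blue and diplomat Blue cross → the north bank.
2. bodyguard Blue crosses ← the south bank.
3. bodyguard Blue, bodyguard Green, and bodyguard Red cross → the north bank.
4. diplomat Blue crosses ← the south bank.
5. diplomat Blue, diplomat Green, and diplomat Red cross → the north bank.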